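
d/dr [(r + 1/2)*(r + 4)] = 2*r + 9/2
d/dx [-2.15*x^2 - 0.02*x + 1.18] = -4.3*x - 0.02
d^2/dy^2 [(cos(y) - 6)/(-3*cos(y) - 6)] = 8*(sin(y)^2 + 2*cos(y) + 1)/(3*(cos(y) + 2)^3)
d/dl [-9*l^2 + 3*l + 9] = 3 - 18*l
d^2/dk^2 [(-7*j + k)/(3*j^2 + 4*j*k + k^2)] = 2*(3*(j - k)*(3*j^2 + 4*j*k + k^2) - 4*(2*j + k)^2*(7*j - k))/(3*j^2 + 4*j*k + k^2)^3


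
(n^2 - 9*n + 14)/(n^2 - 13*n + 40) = (n^2 - 9*n + 14)/(n^2 - 13*n + 40)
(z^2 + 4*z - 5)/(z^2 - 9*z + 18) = (z^2 + 4*z - 5)/(z^2 - 9*z + 18)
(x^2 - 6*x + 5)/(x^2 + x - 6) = (x^2 - 6*x + 5)/(x^2 + x - 6)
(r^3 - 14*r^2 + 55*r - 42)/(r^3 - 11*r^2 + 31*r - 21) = (r - 6)/(r - 3)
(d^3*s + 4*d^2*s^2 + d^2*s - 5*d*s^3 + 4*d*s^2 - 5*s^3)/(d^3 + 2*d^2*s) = s*(d^3 + 4*d^2*s + d^2 - 5*d*s^2 + 4*d*s - 5*s^2)/(d^2*(d + 2*s))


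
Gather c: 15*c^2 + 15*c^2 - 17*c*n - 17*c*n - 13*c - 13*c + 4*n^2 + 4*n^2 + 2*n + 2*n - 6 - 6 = 30*c^2 + c*(-34*n - 26) + 8*n^2 + 4*n - 12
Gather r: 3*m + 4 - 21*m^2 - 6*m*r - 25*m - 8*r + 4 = -21*m^2 - 22*m + r*(-6*m - 8) + 8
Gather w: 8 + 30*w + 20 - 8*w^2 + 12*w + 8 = -8*w^2 + 42*w + 36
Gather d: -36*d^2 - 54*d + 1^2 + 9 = -36*d^2 - 54*d + 10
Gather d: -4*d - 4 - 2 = -4*d - 6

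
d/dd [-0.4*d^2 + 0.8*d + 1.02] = 0.8 - 0.8*d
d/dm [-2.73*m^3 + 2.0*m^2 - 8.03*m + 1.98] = -8.19*m^2 + 4.0*m - 8.03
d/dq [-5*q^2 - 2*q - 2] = -10*q - 2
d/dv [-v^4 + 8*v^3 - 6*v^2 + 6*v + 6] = -4*v^3 + 24*v^2 - 12*v + 6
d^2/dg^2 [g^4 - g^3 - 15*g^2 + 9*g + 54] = 12*g^2 - 6*g - 30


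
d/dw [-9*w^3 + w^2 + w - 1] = -27*w^2 + 2*w + 1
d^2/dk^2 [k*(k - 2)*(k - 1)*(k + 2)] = 12*k^2 - 6*k - 8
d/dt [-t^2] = -2*t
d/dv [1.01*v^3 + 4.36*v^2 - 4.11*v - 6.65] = 3.03*v^2 + 8.72*v - 4.11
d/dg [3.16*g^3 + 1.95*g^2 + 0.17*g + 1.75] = 9.48*g^2 + 3.9*g + 0.17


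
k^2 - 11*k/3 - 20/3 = (k - 5)*(k + 4/3)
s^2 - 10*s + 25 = (s - 5)^2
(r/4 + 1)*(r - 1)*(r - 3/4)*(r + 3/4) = r^4/4 + 3*r^3/4 - 73*r^2/64 - 27*r/64 + 9/16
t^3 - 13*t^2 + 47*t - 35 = (t - 7)*(t - 5)*(t - 1)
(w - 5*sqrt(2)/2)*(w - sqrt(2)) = w^2 - 7*sqrt(2)*w/2 + 5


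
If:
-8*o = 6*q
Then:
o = -3*q/4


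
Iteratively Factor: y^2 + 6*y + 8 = (y + 2)*(y + 4)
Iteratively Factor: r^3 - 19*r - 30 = (r + 3)*(r^2 - 3*r - 10) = (r + 2)*(r + 3)*(r - 5)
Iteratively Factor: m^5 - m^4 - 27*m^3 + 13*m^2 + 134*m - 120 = (m + 3)*(m^4 - 4*m^3 - 15*m^2 + 58*m - 40) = (m - 5)*(m + 3)*(m^3 + m^2 - 10*m + 8) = (m - 5)*(m + 3)*(m + 4)*(m^2 - 3*m + 2) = (m - 5)*(m - 2)*(m + 3)*(m + 4)*(m - 1)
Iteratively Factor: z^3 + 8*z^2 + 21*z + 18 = (z + 3)*(z^2 + 5*z + 6) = (z + 2)*(z + 3)*(z + 3)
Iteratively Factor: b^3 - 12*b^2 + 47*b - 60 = (b - 3)*(b^2 - 9*b + 20) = (b - 4)*(b - 3)*(b - 5)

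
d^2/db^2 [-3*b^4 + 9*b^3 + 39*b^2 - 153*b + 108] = -36*b^2 + 54*b + 78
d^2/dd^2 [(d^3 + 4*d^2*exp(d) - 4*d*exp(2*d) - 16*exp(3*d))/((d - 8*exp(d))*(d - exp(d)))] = (13*d^6 + 69*d^5*exp(d) - 444*d^4*exp(2*d) - 420*d^4*exp(d) + 1932*d^3*exp(3*d) + 1440*d^3*exp(2*d) + 210*d^3*exp(d) - 5472*d^2*exp(4*d) - 2880*d^2*exp(3*d) - 720*d^2*exp(2*d) + 3456*d*exp(5*d) + 4800*d*exp(4*d) + 1440*d*exp(3*d) - 1024*exp(6*d) - 2400*exp(4*d))*exp(d)/(d^6 - 27*d^5*exp(d) + 267*d^4*exp(2*d) - 1161*d^3*exp(3*d) + 2136*d^2*exp(4*d) - 1728*d*exp(5*d) + 512*exp(6*d))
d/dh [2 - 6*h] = -6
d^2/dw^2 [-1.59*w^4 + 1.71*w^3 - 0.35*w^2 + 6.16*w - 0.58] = -19.08*w^2 + 10.26*w - 0.7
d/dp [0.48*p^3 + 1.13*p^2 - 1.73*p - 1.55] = 1.44*p^2 + 2.26*p - 1.73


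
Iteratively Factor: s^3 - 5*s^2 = (s)*(s^2 - 5*s) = s*(s - 5)*(s)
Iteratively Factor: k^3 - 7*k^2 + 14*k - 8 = (k - 1)*(k^2 - 6*k + 8) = (k - 4)*(k - 1)*(k - 2)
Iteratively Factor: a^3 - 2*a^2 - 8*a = (a + 2)*(a^2 - 4*a) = (a - 4)*(a + 2)*(a)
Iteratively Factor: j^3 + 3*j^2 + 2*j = (j + 2)*(j^2 + j) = (j + 1)*(j + 2)*(j)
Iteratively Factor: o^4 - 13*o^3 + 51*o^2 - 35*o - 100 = (o - 5)*(o^3 - 8*o^2 + 11*o + 20) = (o - 5)^2*(o^2 - 3*o - 4) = (o - 5)^2*(o - 4)*(o + 1)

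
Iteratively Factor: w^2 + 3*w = (w)*(w + 3)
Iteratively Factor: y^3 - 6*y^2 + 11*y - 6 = (y - 3)*(y^2 - 3*y + 2) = (y - 3)*(y - 2)*(y - 1)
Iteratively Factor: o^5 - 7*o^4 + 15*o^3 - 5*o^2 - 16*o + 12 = (o + 1)*(o^4 - 8*o^3 + 23*o^2 - 28*o + 12) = (o - 3)*(o + 1)*(o^3 - 5*o^2 + 8*o - 4) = (o - 3)*(o - 2)*(o + 1)*(o^2 - 3*o + 2) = (o - 3)*(o - 2)*(o - 1)*(o + 1)*(o - 2)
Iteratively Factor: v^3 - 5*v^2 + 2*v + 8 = (v - 2)*(v^2 - 3*v - 4) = (v - 2)*(v + 1)*(v - 4)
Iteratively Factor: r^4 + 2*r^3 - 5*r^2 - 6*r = (r + 3)*(r^3 - r^2 - 2*r) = (r + 1)*(r + 3)*(r^2 - 2*r) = (r - 2)*(r + 1)*(r + 3)*(r)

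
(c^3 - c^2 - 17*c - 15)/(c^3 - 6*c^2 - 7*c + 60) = (c + 1)/(c - 4)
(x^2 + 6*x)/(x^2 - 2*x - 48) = x/(x - 8)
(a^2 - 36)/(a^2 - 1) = (a^2 - 36)/(a^2 - 1)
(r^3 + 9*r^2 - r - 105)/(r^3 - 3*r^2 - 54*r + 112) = (r^2 + 2*r - 15)/(r^2 - 10*r + 16)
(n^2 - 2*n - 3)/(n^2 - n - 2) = (n - 3)/(n - 2)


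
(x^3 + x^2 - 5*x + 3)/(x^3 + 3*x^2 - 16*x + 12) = (x^2 + 2*x - 3)/(x^2 + 4*x - 12)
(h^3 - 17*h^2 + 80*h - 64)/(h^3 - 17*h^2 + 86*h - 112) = (h^2 - 9*h + 8)/(h^2 - 9*h + 14)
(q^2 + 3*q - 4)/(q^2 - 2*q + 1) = (q + 4)/(q - 1)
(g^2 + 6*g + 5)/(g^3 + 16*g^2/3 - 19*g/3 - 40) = 3*(g + 1)/(3*g^2 + g - 24)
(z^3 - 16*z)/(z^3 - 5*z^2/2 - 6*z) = 2*(z + 4)/(2*z + 3)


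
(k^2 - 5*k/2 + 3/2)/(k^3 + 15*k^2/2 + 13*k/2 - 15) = (2*k - 3)/(2*k^2 + 17*k + 30)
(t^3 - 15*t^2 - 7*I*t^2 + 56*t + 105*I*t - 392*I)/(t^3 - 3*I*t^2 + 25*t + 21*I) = (t^2 - 15*t + 56)/(t^2 + 4*I*t - 3)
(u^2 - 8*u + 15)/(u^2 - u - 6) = (u - 5)/(u + 2)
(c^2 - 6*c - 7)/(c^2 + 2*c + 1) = (c - 7)/(c + 1)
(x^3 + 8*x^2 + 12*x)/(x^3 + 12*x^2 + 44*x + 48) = x/(x + 4)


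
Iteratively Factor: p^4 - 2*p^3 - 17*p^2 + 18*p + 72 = (p - 3)*(p^3 + p^2 - 14*p - 24) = (p - 3)*(p + 2)*(p^2 - p - 12) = (p - 4)*(p - 3)*(p + 2)*(p + 3)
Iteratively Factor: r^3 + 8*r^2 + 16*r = (r + 4)*(r^2 + 4*r) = (r + 4)^2*(r)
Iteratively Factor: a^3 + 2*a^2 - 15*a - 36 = (a - 4)*(a^2 + 6*a + 9) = (a - 4)*(a + 3)*(a + 3)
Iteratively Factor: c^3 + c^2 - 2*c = (c - 1)*(c^2 + 2*c) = c*(c - 1)*(c + 2)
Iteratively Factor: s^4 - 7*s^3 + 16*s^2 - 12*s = (s - 2)*(s^3 - 5*s^2 + 6*s) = (s - 2)^2*(s^2 - 3*s) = (s - 3)*(s - 2)^2*(s)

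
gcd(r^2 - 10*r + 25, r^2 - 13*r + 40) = r - 5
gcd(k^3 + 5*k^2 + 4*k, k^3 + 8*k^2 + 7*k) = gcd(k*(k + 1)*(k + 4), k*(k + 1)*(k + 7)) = k^2 + k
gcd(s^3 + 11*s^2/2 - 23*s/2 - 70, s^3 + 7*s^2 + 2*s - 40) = s^2 + 9*s + 20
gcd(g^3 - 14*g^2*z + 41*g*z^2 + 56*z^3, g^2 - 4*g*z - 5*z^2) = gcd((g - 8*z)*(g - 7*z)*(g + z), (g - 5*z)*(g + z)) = g + z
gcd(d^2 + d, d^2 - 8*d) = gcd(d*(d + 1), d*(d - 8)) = d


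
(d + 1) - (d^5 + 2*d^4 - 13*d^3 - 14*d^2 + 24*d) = -d^5 - 2*d^4 + 13*d^3 + 14*d^2 - 23*d + 1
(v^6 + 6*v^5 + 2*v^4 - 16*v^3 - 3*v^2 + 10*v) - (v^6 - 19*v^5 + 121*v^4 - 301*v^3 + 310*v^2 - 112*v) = 25*v^5 - 119*v^4 + 285*v^3 - 313*v^2 + 122*v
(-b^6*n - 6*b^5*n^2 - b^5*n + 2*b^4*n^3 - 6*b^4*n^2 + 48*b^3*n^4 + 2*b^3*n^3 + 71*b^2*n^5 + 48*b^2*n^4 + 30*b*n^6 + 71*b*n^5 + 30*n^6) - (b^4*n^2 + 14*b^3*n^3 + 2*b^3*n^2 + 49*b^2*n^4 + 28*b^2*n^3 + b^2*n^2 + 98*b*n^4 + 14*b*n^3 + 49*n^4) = -b^6*n - 6*b^5*n^2 - b^5*n + 2*b^4*n^3 - 7*b^4*n^2 + 48*b^3*n^4 - 12*b^3*n^3 - 2*b^3*n^2 + 71*b^2*n^5 - b^2*n^4 - 28*b^2*n^3 - b^2*n^2 + 30*b*n^6 + 71*b*n^5 - 98*b*n^4 - 14*b*n^3 + 30*n^6 - 49*n^4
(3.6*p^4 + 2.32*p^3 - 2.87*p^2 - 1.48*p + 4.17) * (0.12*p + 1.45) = 0.432*p^5 + 5.4984*p^4 + 3.0196*p^3 - 4.3391*p^2 - 1.6456*p + 6.0465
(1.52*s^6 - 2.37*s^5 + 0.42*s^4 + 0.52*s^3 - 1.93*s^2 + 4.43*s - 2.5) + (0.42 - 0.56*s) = 1.52*s^6 - 2.37*s^5 + 0.42*s^4 + 0.52*s^3 - 1.93*s^2 + 3.87*s - 2.08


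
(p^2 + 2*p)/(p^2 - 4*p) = (p + 2)/(p - 4)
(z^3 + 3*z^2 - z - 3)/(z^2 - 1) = z + 3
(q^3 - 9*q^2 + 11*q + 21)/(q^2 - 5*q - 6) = (q^2 - 10*q + 21)/(q - 6)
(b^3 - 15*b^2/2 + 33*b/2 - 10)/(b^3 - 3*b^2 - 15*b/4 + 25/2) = 2*(b^2 - 5*b + 4)/(2*b^2 - b - 10)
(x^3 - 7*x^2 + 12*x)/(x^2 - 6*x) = (x^2 - 7*x + 12)/(x - 6)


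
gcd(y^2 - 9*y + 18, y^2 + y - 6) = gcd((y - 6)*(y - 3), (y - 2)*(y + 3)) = 1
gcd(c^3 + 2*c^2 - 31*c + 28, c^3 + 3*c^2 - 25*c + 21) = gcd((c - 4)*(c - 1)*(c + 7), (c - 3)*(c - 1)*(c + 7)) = c^2 + 6*c - 7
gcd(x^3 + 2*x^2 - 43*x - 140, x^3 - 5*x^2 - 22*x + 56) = x^2 - 3*x - 28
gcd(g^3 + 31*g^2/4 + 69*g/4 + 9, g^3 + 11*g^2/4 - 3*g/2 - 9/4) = g^2 + 15*g/4 + 9/4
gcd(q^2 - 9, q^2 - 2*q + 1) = 1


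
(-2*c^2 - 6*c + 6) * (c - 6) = -2*c^3 + 6*c^2 + 42*c - 36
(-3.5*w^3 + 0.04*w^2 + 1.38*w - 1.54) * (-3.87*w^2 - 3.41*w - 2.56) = 13.545*w^5 + 11.7802*w^4 + 3.483*w^3 + 1.1516*w^2 + 1.7186*w + 3.9424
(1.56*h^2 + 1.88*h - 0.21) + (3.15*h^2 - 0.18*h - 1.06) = 4.71*h^2 + 1.7*h - 1.27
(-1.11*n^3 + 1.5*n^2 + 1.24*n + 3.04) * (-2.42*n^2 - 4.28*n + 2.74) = 2.6862*n^5 + 1.1208*n^4 - 12.4622*n^3 - 8.554*n^2 - 9.6136*n + 8.3296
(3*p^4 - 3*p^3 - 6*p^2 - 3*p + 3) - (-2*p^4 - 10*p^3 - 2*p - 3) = 5*p^4 + 7*p^3 - 6*p^2 - p + 6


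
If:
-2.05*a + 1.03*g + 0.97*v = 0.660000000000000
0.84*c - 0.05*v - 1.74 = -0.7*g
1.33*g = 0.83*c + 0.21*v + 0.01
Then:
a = 0.53763985396302*v + 0.10782320448337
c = 1.35861500412201 - 0.0474031327287716*v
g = 0.128312330703097*v + 0.855376280767872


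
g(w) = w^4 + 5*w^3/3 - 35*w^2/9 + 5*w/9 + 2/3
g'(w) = 4*w^3 + 5*w^2 - 70*w/9 + 5/9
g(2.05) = 17.48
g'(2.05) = 40.08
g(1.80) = 9.28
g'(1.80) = 26.08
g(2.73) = 62.66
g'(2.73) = 97.97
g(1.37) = 1.94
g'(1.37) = 9.57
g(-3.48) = 28.06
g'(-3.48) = -80.40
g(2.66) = 56.06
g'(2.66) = 90.53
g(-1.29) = -7.33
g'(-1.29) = 10.32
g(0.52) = 0.21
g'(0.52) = -1.57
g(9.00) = 7466.67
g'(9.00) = 3251.56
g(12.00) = 23063.33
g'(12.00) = 7539.22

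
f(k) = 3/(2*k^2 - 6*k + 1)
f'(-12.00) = 0.00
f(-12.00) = 0.01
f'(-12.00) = 0.00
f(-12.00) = 0.01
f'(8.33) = -0.01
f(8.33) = 0.03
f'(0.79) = 1.37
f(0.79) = -1.20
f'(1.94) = -0.54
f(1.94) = -0.96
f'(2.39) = -2.91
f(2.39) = -1.57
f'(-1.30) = 0.23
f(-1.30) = 0.25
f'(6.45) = -0.03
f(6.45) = 0.07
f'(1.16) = 0.38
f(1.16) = -0.92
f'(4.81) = -0.12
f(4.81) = 0.16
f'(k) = 3*(6 - 4*k)/(2*k^2 - 6*k + 1)^2 = 6*(3 - 2*k)/(2*k^2 - 6*k + 1)^2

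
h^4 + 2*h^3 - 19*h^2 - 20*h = h*(h - 4)*(h + 1)*(h + 5)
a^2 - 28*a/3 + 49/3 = (a - 7)*(a - 7/3)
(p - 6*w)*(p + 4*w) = p^2 - 2*p*w - 24*w^2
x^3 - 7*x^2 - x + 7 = (x - 7)*(x - 1)*(x + 1)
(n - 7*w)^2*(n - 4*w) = n^3 - 18*n^2*w + 105*n*w^2 - 196*w^3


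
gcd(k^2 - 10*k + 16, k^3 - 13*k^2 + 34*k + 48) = k - 8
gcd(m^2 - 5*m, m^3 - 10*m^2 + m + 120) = m - 5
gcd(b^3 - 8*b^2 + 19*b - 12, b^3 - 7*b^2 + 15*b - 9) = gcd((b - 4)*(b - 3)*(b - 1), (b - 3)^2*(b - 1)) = b^2 - 4*b + 3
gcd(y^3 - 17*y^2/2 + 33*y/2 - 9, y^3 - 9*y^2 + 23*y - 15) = y - 1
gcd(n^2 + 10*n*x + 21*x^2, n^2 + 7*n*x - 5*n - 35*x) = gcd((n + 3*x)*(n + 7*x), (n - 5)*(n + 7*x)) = n + 7*x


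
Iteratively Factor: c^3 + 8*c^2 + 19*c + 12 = (c + 3)*(c^2 + 5*c + 4) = (c + 3)*(c + 4)*(c + 1)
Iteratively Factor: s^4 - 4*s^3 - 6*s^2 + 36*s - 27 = (s + 3)*(s^3 - 7*s^2 + 15*s - 9) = (s - 1)*(s + 3)*(s^2 - 6*s + 9) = (s - 3)*(s - 1)*(s + 3)*(s - 3)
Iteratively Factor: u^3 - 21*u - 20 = (u + 1)*(u^2 - u - 20) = (u + 1)*(u + 4)*(u - 5)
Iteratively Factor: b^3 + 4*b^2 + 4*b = (b)*(b^2 + 4*b + 4) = b*(b + 2)*(b + 2)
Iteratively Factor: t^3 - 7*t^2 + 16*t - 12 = (t - 3)*(t^2 - 4*t + 4) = (t - 3)*(t - 2)*(t - 2)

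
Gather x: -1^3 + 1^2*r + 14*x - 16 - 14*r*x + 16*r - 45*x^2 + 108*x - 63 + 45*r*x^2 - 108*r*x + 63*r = 80*r + x^2*(45*r - 45) + x*(122 - 122*r) - 80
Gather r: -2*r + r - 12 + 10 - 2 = -r - 4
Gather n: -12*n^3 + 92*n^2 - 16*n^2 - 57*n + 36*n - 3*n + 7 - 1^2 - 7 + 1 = -12*n^3 + 76*n^2 - 24*n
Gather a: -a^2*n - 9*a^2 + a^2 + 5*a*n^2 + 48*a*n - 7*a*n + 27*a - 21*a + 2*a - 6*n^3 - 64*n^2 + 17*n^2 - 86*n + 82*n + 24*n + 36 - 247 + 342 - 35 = a^2*(-n - 8) + a*(5*n^2 + 41*n + 8) - 6*n^3 - 47*n^2 + 20*n + 96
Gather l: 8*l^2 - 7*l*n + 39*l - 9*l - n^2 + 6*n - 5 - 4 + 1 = 8*l^2 + l*(30 - 7*n) - n^2 + 6*n - 8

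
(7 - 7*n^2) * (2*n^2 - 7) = -14*n^4 + 63*n^2 - 49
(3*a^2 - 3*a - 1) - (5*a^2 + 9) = -2*a^2 - 3*a - 10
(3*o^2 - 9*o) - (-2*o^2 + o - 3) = 5*o^2 - 10*o + 3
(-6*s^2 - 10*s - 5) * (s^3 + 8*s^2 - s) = -6*s^5 - 58*s^4 - 79*s^3 - 30*s^2 + 5*s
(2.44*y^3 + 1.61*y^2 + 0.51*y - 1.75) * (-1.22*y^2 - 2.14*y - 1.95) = -2.9768*y^5 - 7.1858*y^4 - 8.8256*y^3 - 2.0959*y^2 + 2.7505*y + 3.4125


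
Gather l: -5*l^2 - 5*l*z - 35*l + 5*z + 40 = -5*l^2 + l*(-5*z - 35) + 5*z + 40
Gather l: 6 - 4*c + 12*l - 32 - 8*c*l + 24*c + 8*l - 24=20*c + l*(20 - 8*c) - 50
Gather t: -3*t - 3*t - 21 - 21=-6*t - 42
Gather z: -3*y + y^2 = y^2 - 3*y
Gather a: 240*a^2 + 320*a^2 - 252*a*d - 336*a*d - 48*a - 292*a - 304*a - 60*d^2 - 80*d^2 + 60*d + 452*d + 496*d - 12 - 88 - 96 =560*a^2 + a*(-588*d - 644) - 140*d^2 + 1008*d - 196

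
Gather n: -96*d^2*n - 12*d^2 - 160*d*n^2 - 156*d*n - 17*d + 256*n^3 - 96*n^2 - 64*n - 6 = -12*d^2 - 17*d + 256*n^3 + n^2*(-160*d - 96) + n*(-96*d^2 - 156*d - 64) - 6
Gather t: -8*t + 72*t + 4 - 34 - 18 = 64*t - 48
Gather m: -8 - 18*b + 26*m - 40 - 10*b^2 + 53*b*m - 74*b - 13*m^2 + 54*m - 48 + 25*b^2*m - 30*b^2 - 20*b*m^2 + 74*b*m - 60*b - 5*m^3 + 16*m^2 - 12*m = -40*b^2 - 152*b - 5*m^3 + m^2*(3 - 20*b) + m*(25*b^2 + 127*b + 68) - 96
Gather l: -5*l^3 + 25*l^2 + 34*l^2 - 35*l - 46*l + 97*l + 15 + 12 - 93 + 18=-5*l^3 + 59*l^2 + 16*l - 48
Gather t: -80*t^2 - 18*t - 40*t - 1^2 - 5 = -80*t^2 - 58*t - 6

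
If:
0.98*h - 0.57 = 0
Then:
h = 0.58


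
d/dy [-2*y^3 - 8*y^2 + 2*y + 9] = -6*y^2 - 16*y + 2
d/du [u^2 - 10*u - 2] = 2*u - 10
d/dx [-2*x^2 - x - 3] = -4*x - 1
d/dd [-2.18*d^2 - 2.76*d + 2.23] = -4.36*d - 2.76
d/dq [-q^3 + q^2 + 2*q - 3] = -3*q^2 + 2*q + 2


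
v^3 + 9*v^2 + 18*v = v*(v + 3)*(v + 6)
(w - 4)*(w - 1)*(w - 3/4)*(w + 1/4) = w^4 - 11*w^3/2 + 101*w^2/16 - 17*w/16 - 3/4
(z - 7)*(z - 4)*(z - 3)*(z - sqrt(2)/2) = z^4 - 14*z^3 - sqrt(2)*z^3/2 + 7*sqrt(2)*z^2 + 61*z^2 - 84*z - 61*sqrt(2)*z/2 + 42*sqrt(2)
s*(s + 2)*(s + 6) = s^3 + 8*s^2 + 12*s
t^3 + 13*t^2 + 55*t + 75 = (t + 3)*(t + 5)^2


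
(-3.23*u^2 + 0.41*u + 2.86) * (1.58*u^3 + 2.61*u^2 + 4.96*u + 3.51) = -5.1034*u^5 - 7.7825*u^4 - 10.4319*u^3 - 1.8391*u^2 + 15.6247*u + 10.0386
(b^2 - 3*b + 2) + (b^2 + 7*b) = 2*b^2 + 4*b + 2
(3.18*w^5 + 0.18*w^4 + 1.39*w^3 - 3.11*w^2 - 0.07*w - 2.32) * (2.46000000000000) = 7.8228*w^5 + 0.4428*w^4 + 3.4194*w^3 - 7.6506*w^2 - 0.1722*w - 5.7072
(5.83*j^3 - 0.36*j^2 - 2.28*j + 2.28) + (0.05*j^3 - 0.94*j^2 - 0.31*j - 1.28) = 5.88*j^3 - 1.3*j^2 - 2.59*j + 1.0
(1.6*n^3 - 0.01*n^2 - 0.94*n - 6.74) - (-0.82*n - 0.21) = 1.6*n^3 - 0.01*n^2 - 0.12*n - 6.53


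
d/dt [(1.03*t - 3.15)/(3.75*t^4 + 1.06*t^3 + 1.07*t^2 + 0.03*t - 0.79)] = (-11.5875*t^4 + 45.0664*t^3 + 8.9149*t^2 + 6.741*t - 0.7192)/(14.0625*t^8 + 7.95*t^7 + 9.1486*t^6 + 2.4934*t^5 - 4.7165*t^4 - 1.6106*t^3 - 1.6897*t^2 - 0.0474*t + 0.6241)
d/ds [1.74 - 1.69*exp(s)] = -1.69*exp(s)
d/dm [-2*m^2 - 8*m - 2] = -4*m - 8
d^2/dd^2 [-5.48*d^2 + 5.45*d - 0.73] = -10.9600000000000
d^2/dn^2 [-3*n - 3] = 0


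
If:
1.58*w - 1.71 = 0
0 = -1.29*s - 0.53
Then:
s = -0.41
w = 1.08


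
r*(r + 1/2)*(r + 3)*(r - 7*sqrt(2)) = r^4 - 7*sqrt(2)*r^3 + 7*r^3/2 - 49*sqrt(2)*r^2/2 + 3*r^2/2 - 21*sqrt(2)*r/2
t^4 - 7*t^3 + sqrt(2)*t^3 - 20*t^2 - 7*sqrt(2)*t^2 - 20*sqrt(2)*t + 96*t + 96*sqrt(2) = (t - 8)*(t - 3)*(t + 4)*(t + sqrt(2))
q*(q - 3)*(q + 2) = q^3 - q^2 - 6*q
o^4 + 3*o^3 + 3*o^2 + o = o*(o + 1)^3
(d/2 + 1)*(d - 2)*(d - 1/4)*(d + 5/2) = d^4/2 + 9*d^3/8 - 37*d^2/16 - 9*d/2 + 5/4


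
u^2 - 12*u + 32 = (u - 8)*(u - 4)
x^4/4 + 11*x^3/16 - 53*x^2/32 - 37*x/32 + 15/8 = (x/4 + 1)*(x - 3/2)*(x - 1)*(x + 5/4)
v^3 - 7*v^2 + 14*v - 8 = (v - 4)*(v - 2)*(v - 1)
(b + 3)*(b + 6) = b^2 + 9*b + 18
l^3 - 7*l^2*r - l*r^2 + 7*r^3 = (l - 7*r)*(l - r)*(l + r)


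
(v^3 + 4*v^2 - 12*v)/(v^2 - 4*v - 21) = v*(-v^2 - 4*v + 12)/(-v^2 + 4*v + 21)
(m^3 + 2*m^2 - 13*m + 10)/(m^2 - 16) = (m^3 + 2*m^2 - 13*m + 10)/(m^2 - 16)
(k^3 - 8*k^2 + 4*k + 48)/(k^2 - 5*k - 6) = (k^2 - 2*k - 8)/(k + 1)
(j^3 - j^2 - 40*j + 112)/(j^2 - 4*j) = j + 3 - 28/j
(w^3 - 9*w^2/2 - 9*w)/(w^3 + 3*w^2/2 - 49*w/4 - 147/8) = 4*w*(w - 6)/(4*w^2 - 49)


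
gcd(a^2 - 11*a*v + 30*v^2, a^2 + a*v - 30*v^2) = -a + 5*v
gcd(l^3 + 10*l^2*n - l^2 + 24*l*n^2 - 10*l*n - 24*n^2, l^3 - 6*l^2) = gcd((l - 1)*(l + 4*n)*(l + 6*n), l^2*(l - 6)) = 1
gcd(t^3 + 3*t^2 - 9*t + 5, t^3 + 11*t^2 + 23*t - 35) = t^2 + 4*t - 5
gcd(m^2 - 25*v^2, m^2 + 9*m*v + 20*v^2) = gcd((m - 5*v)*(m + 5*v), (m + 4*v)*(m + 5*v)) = m + 5*v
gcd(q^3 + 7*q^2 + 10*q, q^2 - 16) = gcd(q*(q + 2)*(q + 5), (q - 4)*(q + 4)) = 1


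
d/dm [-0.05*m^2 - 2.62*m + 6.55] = -0.1*m - 2.62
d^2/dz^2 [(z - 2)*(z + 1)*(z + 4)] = 6*z + 6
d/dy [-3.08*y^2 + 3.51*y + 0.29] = 3.51 - 6.16*y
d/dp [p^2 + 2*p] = 2*p + 2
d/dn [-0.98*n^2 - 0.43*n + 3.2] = -1.96*n - 0.43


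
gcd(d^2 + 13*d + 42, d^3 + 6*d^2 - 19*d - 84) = d + 7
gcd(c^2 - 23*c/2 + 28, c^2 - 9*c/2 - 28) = c - 8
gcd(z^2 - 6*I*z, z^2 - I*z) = z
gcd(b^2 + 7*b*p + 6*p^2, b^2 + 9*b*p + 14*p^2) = 1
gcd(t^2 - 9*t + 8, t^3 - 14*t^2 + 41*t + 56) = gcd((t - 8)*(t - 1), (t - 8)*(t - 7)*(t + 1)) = t - 8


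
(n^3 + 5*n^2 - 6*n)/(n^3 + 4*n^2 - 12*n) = (n - 1)/(n - 2)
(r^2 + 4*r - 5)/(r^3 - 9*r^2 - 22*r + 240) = (r - 1)/(r^2 - 14*r + 48)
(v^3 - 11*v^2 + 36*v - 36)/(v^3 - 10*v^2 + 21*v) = (v^2 - 8*v + 12)/(v*(v - 7))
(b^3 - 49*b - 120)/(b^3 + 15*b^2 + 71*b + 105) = (b - 8)/(b + 7)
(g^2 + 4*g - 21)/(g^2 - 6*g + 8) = (g^2 + 4*g - 21)/(g^2 - 6*g + 8)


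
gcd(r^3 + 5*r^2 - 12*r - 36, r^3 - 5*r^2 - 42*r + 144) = r^2 + 3*r - 18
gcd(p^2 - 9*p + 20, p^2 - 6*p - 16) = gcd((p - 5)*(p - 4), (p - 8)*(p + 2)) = 1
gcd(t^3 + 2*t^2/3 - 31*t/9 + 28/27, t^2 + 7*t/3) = t + 7/3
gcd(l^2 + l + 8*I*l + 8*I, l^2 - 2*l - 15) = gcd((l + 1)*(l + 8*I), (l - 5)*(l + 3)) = 1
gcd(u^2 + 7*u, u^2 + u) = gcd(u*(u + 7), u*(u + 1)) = u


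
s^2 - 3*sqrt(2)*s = s*(s - 3*sqrt(2))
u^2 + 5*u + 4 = (u + 1)*(u + 4)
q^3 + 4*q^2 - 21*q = q*(q - 3)*(q + 7)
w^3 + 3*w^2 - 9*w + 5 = (w - 1)^2*(w + 5)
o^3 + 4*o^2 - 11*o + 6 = (o - 1)^2*(o + 6)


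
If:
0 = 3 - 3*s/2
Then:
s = 2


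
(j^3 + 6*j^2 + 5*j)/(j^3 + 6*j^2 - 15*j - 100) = j*(j + 1)/(j^2 + j - 20)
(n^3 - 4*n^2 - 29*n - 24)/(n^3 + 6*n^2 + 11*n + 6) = (n - 8)/(n + 2)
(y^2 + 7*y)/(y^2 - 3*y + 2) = y*(y + 7)/(y^2 - 3*y + 2)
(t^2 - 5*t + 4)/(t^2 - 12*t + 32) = (t - 1)/(t - 8)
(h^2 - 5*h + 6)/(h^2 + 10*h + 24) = (h^2 - 5*h + 6)/(h^2 + 10*h + 24)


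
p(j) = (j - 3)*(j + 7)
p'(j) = 2*j + 4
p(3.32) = 3.30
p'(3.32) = 10.64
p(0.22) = -20.07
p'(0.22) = 4.44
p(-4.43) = -19.10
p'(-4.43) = -4.86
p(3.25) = 2.56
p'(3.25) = 10.50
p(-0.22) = -21.83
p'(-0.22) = 3.56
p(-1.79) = -24.96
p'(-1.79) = 0.42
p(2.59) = -3.93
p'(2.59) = 9.18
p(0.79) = -17.22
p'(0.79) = 5.58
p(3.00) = 0.00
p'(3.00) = 10.00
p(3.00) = 0.00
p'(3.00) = 10.00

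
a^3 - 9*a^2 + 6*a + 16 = (a - 8)*(a - 2)*(a + 1)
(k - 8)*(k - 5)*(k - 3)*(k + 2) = k^4 - 14*k^3 + 47*k^2 + 38*k - 240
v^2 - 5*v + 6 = (v - 3)*(v - 2)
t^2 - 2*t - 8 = (t - 4)*(t + 2)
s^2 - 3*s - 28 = (s - 7)*(s + 4)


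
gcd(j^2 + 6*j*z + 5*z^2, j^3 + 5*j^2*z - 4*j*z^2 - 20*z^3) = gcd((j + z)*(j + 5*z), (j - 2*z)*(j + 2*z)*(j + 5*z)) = j + 5*z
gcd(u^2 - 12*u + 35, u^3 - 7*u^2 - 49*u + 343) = u - 7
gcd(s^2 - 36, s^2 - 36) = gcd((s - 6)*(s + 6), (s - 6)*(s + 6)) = s^2 - 36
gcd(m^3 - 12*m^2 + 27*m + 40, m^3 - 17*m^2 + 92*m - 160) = m^2 - 13*m + 40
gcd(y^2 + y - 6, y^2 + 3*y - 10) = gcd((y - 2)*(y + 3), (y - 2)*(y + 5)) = y - 2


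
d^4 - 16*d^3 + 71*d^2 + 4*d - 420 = (d - 7)*(d - 6)*(d - 5)*(d + 2)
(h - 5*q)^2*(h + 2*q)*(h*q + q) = h^4*q - 8*h^3*q^2 + h^3*q + 5*h^2*q^3 - 8*h^2*q^2 + 50*h*q^4 + 5*h*q^3 + 50*q^4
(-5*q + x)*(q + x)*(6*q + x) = -30*q^3 - 29*q^2*x + 2*q*x^2 + x^3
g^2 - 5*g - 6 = (g - 6)*(g + 1)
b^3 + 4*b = b*(b - 2*I)*(b + 2*I)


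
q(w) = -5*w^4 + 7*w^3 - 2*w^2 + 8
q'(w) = -20*w^3 + 21*w^2 - 4*w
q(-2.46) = -291.42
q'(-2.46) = 434.66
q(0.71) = 8.23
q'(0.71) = 0.59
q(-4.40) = -2501.06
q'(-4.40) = 2127.84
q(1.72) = -6.06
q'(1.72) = -46.52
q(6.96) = -9461.75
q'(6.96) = -5753.64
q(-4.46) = -2631.18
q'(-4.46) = 2209.89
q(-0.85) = -0.35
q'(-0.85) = 30.86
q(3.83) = -703.95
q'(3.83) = -830.91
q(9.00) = -27856.00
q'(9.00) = -12915.00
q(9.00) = -27856.00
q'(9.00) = -12915.00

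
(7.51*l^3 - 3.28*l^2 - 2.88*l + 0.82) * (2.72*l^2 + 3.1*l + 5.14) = 20.4272*l^5 + 14.3594*l^4 + 20.5998*l^3 - 23.5568*l^2 - 12.2612*l + 4.2148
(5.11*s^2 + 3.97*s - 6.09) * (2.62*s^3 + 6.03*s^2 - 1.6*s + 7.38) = 13.3882*s^5 + 41.2147*s^4 - 0.192699999999995*s^3 - 5.3629*s^2 + 39.0426*s - 44.9442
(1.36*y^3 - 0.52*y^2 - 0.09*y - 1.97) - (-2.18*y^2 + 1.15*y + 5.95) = 1.36*y^3 + 1.66*y^2 - 1.24*y - 7.92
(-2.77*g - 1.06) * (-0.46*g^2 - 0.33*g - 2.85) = 1.2742*g^3 + 1.4017*g^2 + 8.2443*g + 3.021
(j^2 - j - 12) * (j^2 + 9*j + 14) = j^4 + 8*j^3 - 7*j^2 - 122*j - 168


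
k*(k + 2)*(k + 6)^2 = k^4 + 14*k^3 + 60*k^2 + 72*k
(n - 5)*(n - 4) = n^2 - 9*n + 20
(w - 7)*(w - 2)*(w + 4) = w^3 - 5*w^2 - 22*w + 56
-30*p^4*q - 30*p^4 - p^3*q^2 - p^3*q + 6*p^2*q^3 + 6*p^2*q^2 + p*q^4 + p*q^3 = (-2*p + q)*(3*p + q)*(5*p + q)*(p*q + p)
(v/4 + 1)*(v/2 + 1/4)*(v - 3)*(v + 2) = v^4/8 + 7*v^3/16 - 17*v^2/16 - 29*v/8 - 3/2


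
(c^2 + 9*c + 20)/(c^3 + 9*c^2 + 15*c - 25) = (c + 4)/(c^2 + 4*c - 5)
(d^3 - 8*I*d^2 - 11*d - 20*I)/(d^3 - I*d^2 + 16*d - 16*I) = (d^2 - 4*I*d + 5)/(d^2 + 3*I*d + 4)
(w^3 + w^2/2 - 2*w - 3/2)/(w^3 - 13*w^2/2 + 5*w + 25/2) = (2*w^2 - w - 3)/(2*w^2 - 15*w + 25)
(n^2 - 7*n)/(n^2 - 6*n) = (n - 7)/(n - 6)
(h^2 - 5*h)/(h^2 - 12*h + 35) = h/(h - 7)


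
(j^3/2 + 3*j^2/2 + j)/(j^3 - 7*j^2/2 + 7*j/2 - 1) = j*(j^2 + 3*j + 2)/(2*j^3 - 7*j^2 + 7*j - 2)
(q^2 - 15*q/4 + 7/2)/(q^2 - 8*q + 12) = (q - 7/4)/(q - 6)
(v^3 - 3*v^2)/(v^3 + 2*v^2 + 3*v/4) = 4*v*(v - 3)/(4*v^2 + 8*v + 3)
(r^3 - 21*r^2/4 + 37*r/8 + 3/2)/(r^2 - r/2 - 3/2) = (r^2 - 15*r/4 - 1)/(r + 1)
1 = 1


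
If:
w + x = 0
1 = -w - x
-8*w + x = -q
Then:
No Solution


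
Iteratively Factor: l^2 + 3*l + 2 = (l + 2)*(l + 1)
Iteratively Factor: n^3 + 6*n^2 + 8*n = (n)*(n^2 + 6*n + 8) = n*(n + 4)*(n + 2)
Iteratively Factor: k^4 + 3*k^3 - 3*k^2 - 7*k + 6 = (k - 1)*(k^3 + 4*k^2 + k - 6) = (k - 1)^2*(k^2 + 5*k + 6) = (k - 1)^2*(k + 3)*(k + 2)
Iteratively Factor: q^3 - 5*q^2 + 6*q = (q - 3)*(q^2 - 2*q) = q*(q - 3)*(q - 2)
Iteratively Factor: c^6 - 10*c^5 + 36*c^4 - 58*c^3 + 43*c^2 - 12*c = (c - 1)*(c^5 - 9*c^4 + 27*c^3 - 31*c^2 + 12*c) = (c - 4)*(c - 1)*(c^4 - 5*c^3 + 7*c^2 - 3*c) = (c - 4)*(c - 1)^2*(c^3 - 4*c^2 + 3*c) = (c - 4)*(c - 3)*(c - 1)^2*(c^2 - c) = c*(c - 4)*(c - 3)*(c - 1)^2*(c - 1)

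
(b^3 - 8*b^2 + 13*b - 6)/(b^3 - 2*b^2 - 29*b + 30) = (b - 1)/(b + 5)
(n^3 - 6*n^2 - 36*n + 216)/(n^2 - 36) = n - 6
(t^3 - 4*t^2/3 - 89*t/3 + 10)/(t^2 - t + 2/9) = 3*(t^2 - t - 30)/(3*t - 2)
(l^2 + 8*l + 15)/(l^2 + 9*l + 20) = (l + 3)/(l + 4)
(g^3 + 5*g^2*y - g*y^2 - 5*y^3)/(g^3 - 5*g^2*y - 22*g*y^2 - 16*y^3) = (-g^2 - 4*g*y + 5*y^2)/(-g^2 + 6*g*y + 16*y^2)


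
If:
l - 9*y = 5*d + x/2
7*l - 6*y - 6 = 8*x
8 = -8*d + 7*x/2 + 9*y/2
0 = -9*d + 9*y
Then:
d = 228/1225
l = 4706/1225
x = 3028/1225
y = 228/1225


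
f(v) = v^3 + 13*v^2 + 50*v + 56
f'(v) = 3*v^2 + 26*v + 50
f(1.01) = 120.79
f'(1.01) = 79.32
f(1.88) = 202.59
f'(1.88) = 109.48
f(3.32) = 401.89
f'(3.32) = 169.39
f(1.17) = 133.90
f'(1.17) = 84.53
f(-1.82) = 2.03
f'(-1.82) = 12.62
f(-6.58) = 4.96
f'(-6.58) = 8.81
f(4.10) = 548.45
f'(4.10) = 207.03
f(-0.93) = 19.94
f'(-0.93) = 28.41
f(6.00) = 1040.00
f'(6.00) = 314.00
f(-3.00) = -4.00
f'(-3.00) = -1.00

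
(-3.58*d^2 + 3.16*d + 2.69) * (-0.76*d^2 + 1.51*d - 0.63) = 2.7208*d^4 - 7.8074*d^3 + 4.9826*d^2 + 2.0711*d - 1.6947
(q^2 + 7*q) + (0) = q^2 + 7*q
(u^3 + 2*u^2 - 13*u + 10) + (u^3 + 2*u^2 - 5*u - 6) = 2*u^3 + 4*u^2 - 18*u + 4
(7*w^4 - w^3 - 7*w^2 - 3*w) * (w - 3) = 7*w^5 - 22*w^4 - 4*w^3 + 18*w^2 + 9*w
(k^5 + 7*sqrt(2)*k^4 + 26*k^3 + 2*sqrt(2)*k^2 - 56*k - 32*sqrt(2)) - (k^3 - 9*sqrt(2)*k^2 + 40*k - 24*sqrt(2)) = k^5 + 7*sqrt(2)*k^4 + 25*k^3 + 11*sqrt(2)*k^2 - 96*k - 8*sqrt(2)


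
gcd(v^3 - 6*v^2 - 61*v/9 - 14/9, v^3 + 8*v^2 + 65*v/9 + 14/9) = v^2 + v + 2/9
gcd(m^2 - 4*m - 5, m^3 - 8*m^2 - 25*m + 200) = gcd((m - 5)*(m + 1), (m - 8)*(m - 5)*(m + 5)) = m - 5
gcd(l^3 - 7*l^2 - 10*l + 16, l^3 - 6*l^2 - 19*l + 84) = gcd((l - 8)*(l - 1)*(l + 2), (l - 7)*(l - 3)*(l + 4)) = 1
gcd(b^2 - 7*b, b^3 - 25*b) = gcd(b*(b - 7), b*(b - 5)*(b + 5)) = b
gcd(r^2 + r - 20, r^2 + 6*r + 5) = r + 5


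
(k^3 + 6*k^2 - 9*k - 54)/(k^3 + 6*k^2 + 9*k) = (k^2 + 3*k - 18)/(k*(k + 3))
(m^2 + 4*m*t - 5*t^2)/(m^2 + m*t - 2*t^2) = (m + 5*t)/(m + 2*t)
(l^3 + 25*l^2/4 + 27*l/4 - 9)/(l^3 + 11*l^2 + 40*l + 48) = (l - 3/4)/(l + 4)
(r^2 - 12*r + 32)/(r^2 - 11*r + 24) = (r - 4)/(r - 3)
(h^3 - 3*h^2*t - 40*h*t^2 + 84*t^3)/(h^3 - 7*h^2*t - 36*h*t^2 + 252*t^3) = (-h + 2*t)/(-h + 6*t)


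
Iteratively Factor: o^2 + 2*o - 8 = (o - 2)*(o + 4)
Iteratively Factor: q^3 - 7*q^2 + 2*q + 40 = (q - 4)*(q^2 - 3*q - 10) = (q - 4)*(q + 2)*(q - 5)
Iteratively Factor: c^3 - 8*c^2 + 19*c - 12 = (c - 4)*(c^2 - 4*c + 3) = (c - 4)*(c - 3)*(c - 1)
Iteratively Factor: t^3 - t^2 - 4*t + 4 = (t - 1)*(t^2 - 4) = (t - 1)*(t + 2)*(t - 2)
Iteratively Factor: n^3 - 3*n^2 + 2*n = (n - 2)*(n^2 - n) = (n - 2)*(n - 1)*(n)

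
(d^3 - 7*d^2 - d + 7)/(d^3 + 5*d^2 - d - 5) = (d - 7)/(d + 5)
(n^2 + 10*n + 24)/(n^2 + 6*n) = (n + 4)/n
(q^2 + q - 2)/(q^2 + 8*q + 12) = (q - 1)/(q + 6)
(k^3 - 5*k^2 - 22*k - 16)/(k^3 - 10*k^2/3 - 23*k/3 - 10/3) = 3*(k^2 - 6*k - 16)/(3*k^2 - 13*k - 10)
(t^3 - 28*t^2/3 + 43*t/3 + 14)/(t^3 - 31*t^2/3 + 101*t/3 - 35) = (3*t^2 - 19*t - 14)/(3*t^2 - 22*t + 35)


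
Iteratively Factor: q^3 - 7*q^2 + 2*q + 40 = (q + 2)*(q^2 - 9*q + 20) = (q - 5)*(q + 2)*(q - 4)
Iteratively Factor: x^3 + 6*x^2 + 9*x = (x + 3)*(x^2 + 3*x) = x*(x + 3)*(x + 3)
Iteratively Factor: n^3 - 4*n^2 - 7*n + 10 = (n - 5)*(n^2 + n - 2) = (n - 5)*(n - 1)*(n + 2)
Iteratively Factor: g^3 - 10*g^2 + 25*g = (g - 5)*(g^2 - 5*g) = g*(g - 5)*(g - 5)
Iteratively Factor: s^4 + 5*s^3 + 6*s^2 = (s + 2)*(s^3 + 3*s^2) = s*(s + 2)*(s^2 + 3*s) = s*(s + 2)*(s + 3)*(s)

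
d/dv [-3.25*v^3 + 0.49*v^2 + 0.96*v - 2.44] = -9.75*v^2 + 0.98*v + 0.96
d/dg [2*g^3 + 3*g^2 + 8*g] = 6*g^2 + 6*g + 8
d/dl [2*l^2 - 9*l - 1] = 4*l - 9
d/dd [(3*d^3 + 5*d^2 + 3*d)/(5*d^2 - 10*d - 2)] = (15*d^4 - 60*d^3 - 83*d^2 - 20*d - 6)/(25*d^4 - 100*d^3 + 80*d^2 + 40*d + 4)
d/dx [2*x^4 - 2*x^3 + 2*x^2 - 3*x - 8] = 8*x^3 - 6*x^2 + 4*x - 3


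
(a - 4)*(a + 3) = a^2 - a - 12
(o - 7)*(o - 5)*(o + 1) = o^3 - 11*o^2 + 23*o + 35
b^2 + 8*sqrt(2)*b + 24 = (b + 2*sqrt(2))*(b + 6*sqrt(2))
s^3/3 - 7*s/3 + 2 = (s/3 + 1)*(s - 2)*(s - 1)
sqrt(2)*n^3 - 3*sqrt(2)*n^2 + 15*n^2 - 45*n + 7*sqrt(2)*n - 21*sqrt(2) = (n - 3)*(n + 7*sqrt(2))*(sqrt(2)*n + 1)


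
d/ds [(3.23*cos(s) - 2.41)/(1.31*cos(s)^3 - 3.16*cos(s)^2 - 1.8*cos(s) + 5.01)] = (8.4626*cos(s)^3 - 19.6781*cos(s)^2 + 15.2312*cos(s) - 11.8443)*sin(s)/(1.7161*cos(s)^6 - 8.2792*cos(s)^5 + 5.2696*cos(s)^4 + 24.5022*cos(s)^3 - 28.4232*cos(s)^2 - 18.036*cos(s) + 25.1001)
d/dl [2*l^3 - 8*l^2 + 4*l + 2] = 6*l^2 - 16*l + 4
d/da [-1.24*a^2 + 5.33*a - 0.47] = 5.33 - 2.48*a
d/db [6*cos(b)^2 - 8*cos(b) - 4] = 4*(2 - 3*cos(b))*sin(b)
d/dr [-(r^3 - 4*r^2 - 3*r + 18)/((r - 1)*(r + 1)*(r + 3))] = (-7*r^4 - 4*r^3 + 50*r^2 + 84*r - 27)/(r^6 + 6*r^5 + 7*r^4 - 12*r^3 - 17*r^2 + 6*r + 9)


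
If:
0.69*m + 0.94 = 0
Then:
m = -1.36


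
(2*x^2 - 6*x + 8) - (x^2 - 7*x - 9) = x^2 + x + 17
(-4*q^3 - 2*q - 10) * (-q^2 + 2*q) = 4*q^5 - 8*q^4 + 2*q^3 + 6*q^2 - 20*q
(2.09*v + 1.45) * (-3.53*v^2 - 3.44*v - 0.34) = -7.3777*v^3 - 12.3081*v^2 - 5.6986*v - 0.493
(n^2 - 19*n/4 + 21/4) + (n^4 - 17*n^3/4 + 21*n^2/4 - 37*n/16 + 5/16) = n^4 - 17*n^3/4 + 25*n^2/4 - 113*n/16 + 89/16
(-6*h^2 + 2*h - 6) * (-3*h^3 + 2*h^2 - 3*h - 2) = 18*h^5 - 18*h^4 + 40*h^3 - 6*h^2 + 14*h + 12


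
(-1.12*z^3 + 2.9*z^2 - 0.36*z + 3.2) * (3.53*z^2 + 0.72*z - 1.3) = -3.9536*z^5 + 9.4306*z^4 + 2.2732*z^3 + 7.2668*z^2 + 2.772*z - 4.16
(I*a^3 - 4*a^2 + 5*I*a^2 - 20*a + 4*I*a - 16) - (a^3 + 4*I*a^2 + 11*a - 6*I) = -a^3 + I*a^3 - 4*a^2 + I*a^2 - 31*a + 4*I*a - 16 + 6*I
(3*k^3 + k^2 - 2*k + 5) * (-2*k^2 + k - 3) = -6*k^5 + k^4 - 4*k^3 - 15*k^2 + 11*k - 15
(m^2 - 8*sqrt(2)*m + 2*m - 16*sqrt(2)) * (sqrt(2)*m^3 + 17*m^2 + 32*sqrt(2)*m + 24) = sqrt(2)*m^5 + m^4 + 2*sqrt(2)*m^4 - 104*sqrt(2)*m^3 + 2*m^3 - 488*m^2 - 208*sqrt(2)*m^2 - 976*m - 192*sqrt(2)*m - 384*sqrt(2)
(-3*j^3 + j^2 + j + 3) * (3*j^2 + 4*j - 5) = -9*j^5 - 9*j^4 + 22*j^3 + 8*j^2 + 7*j - 15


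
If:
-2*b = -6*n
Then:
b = 3*n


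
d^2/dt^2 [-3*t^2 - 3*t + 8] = -6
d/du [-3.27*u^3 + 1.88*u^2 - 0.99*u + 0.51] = -9.81*u^2 + 3.76*u - 0.99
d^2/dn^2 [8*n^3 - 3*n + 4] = 48*n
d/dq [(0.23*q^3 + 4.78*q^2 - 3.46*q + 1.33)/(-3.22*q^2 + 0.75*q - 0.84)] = (-0.7406*q^4 + 0.345000000000002*q^3 - 8.1358*q^2 + 0.534800000000001*q + 1.9089)/(10.3684*q^4 - 4.83*q^3 + 5.9721*q^2 - 1.26*q + 0.7056)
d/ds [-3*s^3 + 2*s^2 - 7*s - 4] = -9*s^2 + 4*s - 7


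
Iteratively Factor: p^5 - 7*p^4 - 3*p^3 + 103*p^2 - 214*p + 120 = (p - 1)*(p^4 - 6*p^3 - 9*p^2 + 94*p - 120) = (p - 2)*(p - 1)*(p^3 - 4*p^2 - 17*p + 60) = (p - 3)*(p - 2)*(p - 1)*(p^2 - p - 20) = (p - 3)*(p - 2)*(p - 1)*(p + 4)*(p - 5)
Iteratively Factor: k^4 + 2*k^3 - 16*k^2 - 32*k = (k)*(k^3 + 2*k^2 - 16*k - 32) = k*(k + 4)*(k^2 - 2*k - 8) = k*(k + 2)*(k + 4)*(k - 4)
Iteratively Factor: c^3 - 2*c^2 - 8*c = (c - 4)*(c^2 + 2*c) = (c - 4)*(c + 2)*(c)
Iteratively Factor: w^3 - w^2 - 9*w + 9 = (w - 1)*(w^2 - 9) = (w - 1)*(w + 3)*(w - 3)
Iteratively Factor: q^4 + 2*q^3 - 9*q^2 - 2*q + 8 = (q + 4)*(q^3 - 2*q^2 - q + 2) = (q - 1)*(q + 4)*(q^2 - q - 2) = (q - 2)*(q - 1)*(q + 4)*(q + 1)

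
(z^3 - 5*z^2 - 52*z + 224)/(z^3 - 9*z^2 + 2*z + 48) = (z^2 + 3*z - 28)/(z^2 - z - 6)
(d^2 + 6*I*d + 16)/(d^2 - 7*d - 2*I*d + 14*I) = (d + 8*I)/(d - 7)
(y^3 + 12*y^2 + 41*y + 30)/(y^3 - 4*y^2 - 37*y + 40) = (y^2 + 7*y + 6)/(y^2 - 9*y + 8)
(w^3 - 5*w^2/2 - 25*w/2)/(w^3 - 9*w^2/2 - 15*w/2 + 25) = w/(w - 2)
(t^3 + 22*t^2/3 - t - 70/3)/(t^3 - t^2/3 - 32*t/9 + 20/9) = 3*(t + 7)/(3*t - 2)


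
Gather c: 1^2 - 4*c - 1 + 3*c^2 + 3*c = 3*c^2 - c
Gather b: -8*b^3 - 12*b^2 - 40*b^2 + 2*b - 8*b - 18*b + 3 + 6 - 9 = -8*b^3 - 52*b^2 - 24*b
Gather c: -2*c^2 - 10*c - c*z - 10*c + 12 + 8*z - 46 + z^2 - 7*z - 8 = -2*c^2 + c*(-z - 20) + z^2 + z - 42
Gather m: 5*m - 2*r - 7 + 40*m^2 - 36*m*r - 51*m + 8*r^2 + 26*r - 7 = 40*m^2 + m*(-36*r - 46) + 8*r^2 + 24*r - 14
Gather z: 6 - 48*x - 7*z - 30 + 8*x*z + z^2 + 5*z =-48*x + z^2 + z*(8*x - 2) - 24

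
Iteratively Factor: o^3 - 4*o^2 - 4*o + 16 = (o - 2)*(o^2 - 2*o - 8) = (o - 2)*(o + 2)*(o - 4)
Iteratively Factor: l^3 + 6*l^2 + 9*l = (l)*(l^2 + 6*l + 9) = l*(l + 3)*(l + 3)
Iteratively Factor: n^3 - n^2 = (n)*(n^2 - n) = n*(n - 1)*(n)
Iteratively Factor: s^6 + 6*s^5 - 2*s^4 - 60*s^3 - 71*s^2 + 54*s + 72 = (s + 1)*(s^5 + 5*s^4 - 7*s^3 - 53*s^2 - 18*s + 72) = (s - 1)*(s + 1)*(s^4 + 6*s^3 - s^2 - 54*s - 72) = (s - 3)*(s - 1)*(s + 1)*(s^3 + 9*s^2 + 26*s + 24) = (s - 3)*(s - 1)*(s + 1)*(s + 4)*(s^2 + 5*s + 6) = (s - 3)*(s - 1)*(s + 1)*(s + 3)*(s + 4)*(s + 2)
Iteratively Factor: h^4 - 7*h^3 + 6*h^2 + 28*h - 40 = (h - 2)*(h^3 - 5*h^2 - 4*h + 20) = (h - 5)*(h - 2)*(h^2 - 4) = (h - 5)*(h - 2)*(h + 2)*(h - 2)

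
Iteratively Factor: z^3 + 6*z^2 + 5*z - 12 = (z + 4)*(z^2 + 2*z - 3) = (z - 1)*(z + 4)*(z + 3)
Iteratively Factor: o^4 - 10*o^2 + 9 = (o + 1)*(o^3 - o^2 - 9*o + 9) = (o - 3)*(o + 1)*(o^2 + 2*o - 3) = (o - 3)*(o - 1)*(o + 1)*(o + 3)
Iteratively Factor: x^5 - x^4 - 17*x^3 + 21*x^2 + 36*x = (x + 4)*(x^4 - 5*x^3 + 3*x^2 + 9*x) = (x - 3)*(x + 4)*(x^3 - 2*x^2 - 3*x) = (x - 3)^2*(x + 4)*(x^2 + x) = x*(x - 3)^2*(x + 4)*(x + 1)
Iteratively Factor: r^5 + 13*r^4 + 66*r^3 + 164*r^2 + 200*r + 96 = (r + 3)*(r^4 + 10*r^3 + 36*r^2 + 56*r + 32) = (r + 2)*(r + 3)*(r^3 + 8*r^2 + 20*r + 16) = (r + 2)^2*(r + 3)*(r^2 + 6*r + 8) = (r + 2)^2*(r + 3)*(r + 4)*(r + 2)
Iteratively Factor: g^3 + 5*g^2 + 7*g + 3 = (g + 1)*(g^2 + 4*g + 3) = (g + 1)^2*(g + 3)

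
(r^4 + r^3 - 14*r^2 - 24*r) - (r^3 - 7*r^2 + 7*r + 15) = r^4 - 7*r^2 - 31*r - 15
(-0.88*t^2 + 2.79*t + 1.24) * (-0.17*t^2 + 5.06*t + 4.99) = 0.1496*t^4 - 4.9271*t^3 + 9.5154*t^2 + 20.1965*t + 6.1876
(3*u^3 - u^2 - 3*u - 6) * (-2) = -6*u^3 + 2*u^2 + 6*u + 12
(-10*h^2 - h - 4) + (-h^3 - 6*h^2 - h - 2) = -h^3 - 16*h^2 - 2*h - 6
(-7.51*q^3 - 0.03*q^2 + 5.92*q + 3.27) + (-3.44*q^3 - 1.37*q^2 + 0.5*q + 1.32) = -10.95*q^3 - 1.4*q^2 + 6.42*q + 4.59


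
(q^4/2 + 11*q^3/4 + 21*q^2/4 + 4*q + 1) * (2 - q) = -q^5/2 - 7*q^4/4 + q^3/4 + 13*q^2/2 + 7*q + 2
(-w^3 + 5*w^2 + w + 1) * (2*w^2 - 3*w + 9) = -2*w^5 + 13*w^4 - 22*w^3 + 44*w^2 + 6*w + 9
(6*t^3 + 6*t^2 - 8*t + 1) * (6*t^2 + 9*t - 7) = 36*t^5 + 90*t^4 - 36*t^3 - 108*t^2 + 65*t - 7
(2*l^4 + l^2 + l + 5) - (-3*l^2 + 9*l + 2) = 2*l^4 + 4*l^2 - 8*l + 3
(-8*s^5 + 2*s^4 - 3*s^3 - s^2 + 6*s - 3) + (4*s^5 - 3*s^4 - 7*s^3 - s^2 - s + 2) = -4*s^5 - s^4 - 10*s^3 - 2*s^2 + 5*s - 1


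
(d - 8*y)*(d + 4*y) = d^2 - 4*d*y - 32*y^2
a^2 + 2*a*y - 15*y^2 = (a - 3*y)*(a + 5*y)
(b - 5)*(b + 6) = b^2 + b - 30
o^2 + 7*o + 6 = (o + 1)*(o + 6)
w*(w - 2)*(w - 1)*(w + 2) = w^4 - w^3 - 4*w^2 + 4*w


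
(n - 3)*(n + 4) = n^2 + n - 12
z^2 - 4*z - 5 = (z - 5)*(z + 1)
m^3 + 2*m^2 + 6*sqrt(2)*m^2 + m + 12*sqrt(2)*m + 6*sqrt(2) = (m + 1)^2*(m + 6*sqrt(2))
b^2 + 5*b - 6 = (b - 1)*(b + 6)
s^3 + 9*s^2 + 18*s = s*(s + 3)*(s + 6)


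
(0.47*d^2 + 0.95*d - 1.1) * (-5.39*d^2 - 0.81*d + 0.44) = -2.5333*d^4 - 5.5012*d^3 + 5.3663*d^2 + 1.309*d - 0.484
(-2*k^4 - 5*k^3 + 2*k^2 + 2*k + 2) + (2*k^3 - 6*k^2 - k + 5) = -2*k^4 - 3*k^3 - 4*k^2 + k + 7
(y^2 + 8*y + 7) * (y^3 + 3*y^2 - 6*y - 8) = y^5 + 11*y^4 + 25*y^3 - 35*y^2 - 106*y - 56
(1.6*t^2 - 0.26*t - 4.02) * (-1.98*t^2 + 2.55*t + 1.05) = -3.168*t^4 + 4.5948*t^3 + 8.9766*t^2 - 10.524*t - 4.221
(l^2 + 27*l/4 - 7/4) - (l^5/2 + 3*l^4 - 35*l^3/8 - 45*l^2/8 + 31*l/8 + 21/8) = -l^5/2 - 3*l^4 + 35*l^3/8 + 53*l^2/8 + 23*l/8 - 35/8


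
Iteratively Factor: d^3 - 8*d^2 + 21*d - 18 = (d - 3)*(d^2 - 5*d + 6) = (d - 3)^2*(d - 2)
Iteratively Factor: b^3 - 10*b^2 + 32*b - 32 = (b - 4)*(b^2 - 6*b + 8) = (b - 4)^2*(b - 2)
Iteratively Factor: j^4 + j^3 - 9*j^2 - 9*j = (j)*(j^3 + j^2 - 9*j - 9) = j*(j - 3)*(j^2 + 4*j + 3) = j*(j - 3)*(j + 3)*(j + 1)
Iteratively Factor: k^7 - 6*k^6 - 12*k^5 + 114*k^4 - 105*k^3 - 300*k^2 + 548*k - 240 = (k + 2)*(k^6 - 8*k^5 + 4*k^4 + 106*k^3 - 317*k^2 + 334*k - 120) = (k - 2)*(k + 2)*(k^5 - 6*k^4 - 8*k^3 + 90*k^2 - 137*k + 60) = (k - 2)*(k + 2)*(k + 4)*(k^4 - 10*k^3 + 32*k^2 - 38*k + 15) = (k - 2)*(k - 1)*(k + 2)*(k + 4)*(k^3 - 9*k^2 + 23*k - 15) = (k - 5)*(k - 2)*(k - 1)*(k + 2)*(k + 4)*(k^2 - 4*k + 3) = (k - 5)*(k - 3)*(k - 2)*(k - 1)*(k + 2)*(k + 4)*(k - 1)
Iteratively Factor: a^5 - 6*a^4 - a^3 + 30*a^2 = (a - 5)*(a^4 - a^3 - 6*a^2) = (a - 5)*(a + 2)*(a^3 - 3*a^2) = a*(a - 5)*(a + 2)*(a^2 - 3*a) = a*(a - 5)*(a - 3)*(a + 2)*(a)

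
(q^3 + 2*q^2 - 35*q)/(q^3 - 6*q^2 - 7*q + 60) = q*(q + 7)/(q^2 - q - 12)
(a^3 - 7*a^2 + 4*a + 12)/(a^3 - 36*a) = (a^2 - a - 2)/(a*(a + 6))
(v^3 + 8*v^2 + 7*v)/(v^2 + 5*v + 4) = v*(v + 7)/(v + 4)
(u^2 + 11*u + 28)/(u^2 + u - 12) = (u + 7)/(u - 3)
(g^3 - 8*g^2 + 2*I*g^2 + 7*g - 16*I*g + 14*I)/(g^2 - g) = g - 7 + 2*I - 14*I/g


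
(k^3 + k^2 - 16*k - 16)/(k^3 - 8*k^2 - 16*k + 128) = (k + 1)/(k - 8)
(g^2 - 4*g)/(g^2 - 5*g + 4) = g/(g - 1)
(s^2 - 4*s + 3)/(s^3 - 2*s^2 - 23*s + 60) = (s - 1)/(s^2 + s - 20)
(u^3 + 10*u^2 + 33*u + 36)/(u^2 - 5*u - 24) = (u^2 + 7*u + 12)/(u - 8)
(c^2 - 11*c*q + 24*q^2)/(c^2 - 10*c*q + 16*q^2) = (-c + 3*q)/(-c + 2*q)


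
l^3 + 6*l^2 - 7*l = l*(l - 1)*(l + 7)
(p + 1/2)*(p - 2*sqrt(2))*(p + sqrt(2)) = p^3 - sqrt(2)*p^2 + p^2/2 - 4*p - sqrt(2)*p/2 - 2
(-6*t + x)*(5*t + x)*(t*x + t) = -30*t^3*x - 30*t^3 - t^2*x^2 - t^2*x + t*x^3 + t*x^2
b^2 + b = b*(b + 1)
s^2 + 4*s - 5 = (s - 1)*(s + 5)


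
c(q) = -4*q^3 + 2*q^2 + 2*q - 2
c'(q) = -12*q^2 + 4*q + 2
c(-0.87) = 0.41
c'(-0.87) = -10.56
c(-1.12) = 3.89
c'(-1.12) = -17.53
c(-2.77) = 92.82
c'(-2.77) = -101.15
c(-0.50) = -2.00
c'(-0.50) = -3.00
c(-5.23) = 614.47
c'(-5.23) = -347.15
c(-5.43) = 686.52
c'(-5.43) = -373.54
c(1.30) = -4.81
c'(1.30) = -13.08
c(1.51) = -8.19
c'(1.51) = -19.32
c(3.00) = -86.00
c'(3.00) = -94.00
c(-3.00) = 118.00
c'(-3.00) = -118.00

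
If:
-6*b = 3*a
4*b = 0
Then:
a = 0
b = 0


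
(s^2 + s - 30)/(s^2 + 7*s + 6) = (s - 5)/(s + 1)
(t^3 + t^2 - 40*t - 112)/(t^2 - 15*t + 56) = (t^2 + 8*t + 16)/(t - 8)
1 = 1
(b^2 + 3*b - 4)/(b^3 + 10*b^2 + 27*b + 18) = (b^2 + 3*b - 4)/(b^3 + 10*b^2 + 27*b + 18)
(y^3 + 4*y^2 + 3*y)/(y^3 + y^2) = (y + 3)/y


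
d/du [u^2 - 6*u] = 2*u - 6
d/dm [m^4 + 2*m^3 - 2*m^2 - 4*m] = 4*m^3 + 6*m^2 - 4*m - 4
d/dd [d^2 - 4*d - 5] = 2*d - 4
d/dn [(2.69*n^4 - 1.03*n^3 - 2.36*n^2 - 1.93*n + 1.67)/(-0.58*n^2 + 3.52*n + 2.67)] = (-3.1204*n^5 + 29.0038*n^4 + 21.478*n^3 - 17.6769*n^2 - 10.6652*n - 11.0315)/(0.3364*n^4 - 4.0832*n^3 + 9.2932*n^2 + 18.7968*n + 7.1289)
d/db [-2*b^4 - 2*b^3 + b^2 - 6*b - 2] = -8*b^3 - 6*b^2 + 2*b - 6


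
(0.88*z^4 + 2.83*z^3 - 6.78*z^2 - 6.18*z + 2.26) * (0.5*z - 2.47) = 0.44*z^5 - 0.7586*z^4 - 10.3801*z^3 + 13.6566*z^2 + 16.3946*z - 5.5822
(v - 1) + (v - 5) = 2*v - 6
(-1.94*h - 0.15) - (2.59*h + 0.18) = -4.53*h - 0.33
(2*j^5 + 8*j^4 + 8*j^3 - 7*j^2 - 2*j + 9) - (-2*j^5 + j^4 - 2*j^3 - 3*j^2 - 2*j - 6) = 4*j^5 + 7*j^4 + 10*j^3 - 4*j^2 + 15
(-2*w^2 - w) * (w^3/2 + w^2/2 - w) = -w^5 - 3*w^4/2 + 3*w^3/2 + w^2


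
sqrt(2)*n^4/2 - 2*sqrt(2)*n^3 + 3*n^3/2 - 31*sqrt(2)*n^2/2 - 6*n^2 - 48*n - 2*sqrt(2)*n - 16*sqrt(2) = (n - 8)*(n + 4)*(n + sqrt(2)/2)*(sqrt(2)*n/2 + 1)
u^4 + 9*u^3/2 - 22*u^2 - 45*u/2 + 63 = (u - 3)*(u - 3/2)*(u + 2)*(u + 7)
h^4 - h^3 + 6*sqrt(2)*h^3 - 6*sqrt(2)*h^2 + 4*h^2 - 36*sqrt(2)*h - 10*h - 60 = (h - 3)*(h + 2)*(h + sqrt(2))*(h + 5*sqrt(2))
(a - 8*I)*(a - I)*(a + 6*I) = a^3 - 3*I*a^2 + 46*a - 48*I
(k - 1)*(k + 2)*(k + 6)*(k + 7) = k^4 + 14*k^3 + 53*k^2 + 16*k - 84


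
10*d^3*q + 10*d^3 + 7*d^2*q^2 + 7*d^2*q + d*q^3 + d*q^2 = (2*d + q)*(5*d + q)*(d*q + d)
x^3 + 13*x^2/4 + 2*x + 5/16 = (x + 1/4)*(x + 1/2)*(x + 5/2)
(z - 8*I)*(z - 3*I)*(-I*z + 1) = -I*z^3 - 10*z^2 + 13*I*z - 24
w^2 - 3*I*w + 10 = (w - 5*I)*(w + 2*I)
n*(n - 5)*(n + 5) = n^3 - 25*n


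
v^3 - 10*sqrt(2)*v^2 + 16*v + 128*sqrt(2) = (v - 8*sqrt(2))*(v - 4*sqrt(2))*(v + 2*sqrt(2))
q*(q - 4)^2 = q^3 - 8*q^2 + 16*q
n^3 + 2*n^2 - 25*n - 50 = (n - 5)*(n + 2)*(n + 5)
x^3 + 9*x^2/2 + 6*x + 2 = (x + 1/2)*(x + 2)^2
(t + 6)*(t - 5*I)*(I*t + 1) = I*t^3 + 6*t^2 + 6*I*t^2 + 36*t - 5*I*t - 30*I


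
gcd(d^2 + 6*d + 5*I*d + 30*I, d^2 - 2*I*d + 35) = d + 5*I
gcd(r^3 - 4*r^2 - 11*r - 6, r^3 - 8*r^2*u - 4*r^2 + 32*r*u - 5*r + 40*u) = r + 1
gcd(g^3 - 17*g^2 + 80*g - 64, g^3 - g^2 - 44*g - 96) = g - 8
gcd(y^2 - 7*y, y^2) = y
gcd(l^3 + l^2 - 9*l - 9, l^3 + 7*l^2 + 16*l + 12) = l + 3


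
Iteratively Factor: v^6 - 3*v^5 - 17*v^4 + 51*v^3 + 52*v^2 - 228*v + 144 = (v + 3)*(v^5 - 6*v^4 + v^3 + 48*v^2 - 92*v + 48) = (v - 4)*(v + 3)*(v^4 - 2*v^3 - 7*v^2 + 20*v - 12) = (v - 4)*(v - 2)*(v + 3)*(v^3 - 7*v + 6) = (v - 4)*(v - 2)^2*(v + 3)*(v^2 + 2*v - 3) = (v - 4)*(v - 2)^2*(v + 3)^2*(v - 1)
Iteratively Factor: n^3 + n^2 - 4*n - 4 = (n + 1)*(n^2 - 4) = (n + 1)*(n + 2)*(n - 2)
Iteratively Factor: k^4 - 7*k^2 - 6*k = (k)*(k^3 - 7*k - 6) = k*(k - 3)*(k^2 + 3*k + 2) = k*(k - 3)*(k + 2)*(k + 1)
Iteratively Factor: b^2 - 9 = (b - 3)*(b + 3)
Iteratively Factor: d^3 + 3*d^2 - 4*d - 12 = (d + 2)*(d^2 + d - 6) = (d - 2)*(d + 2)*(d + 3)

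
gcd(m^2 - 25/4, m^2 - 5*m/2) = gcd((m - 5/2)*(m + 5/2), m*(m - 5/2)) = m - 5/2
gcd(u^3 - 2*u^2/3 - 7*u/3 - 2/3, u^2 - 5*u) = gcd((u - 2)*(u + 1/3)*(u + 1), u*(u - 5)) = 1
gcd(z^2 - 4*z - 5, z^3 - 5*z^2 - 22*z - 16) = z + 1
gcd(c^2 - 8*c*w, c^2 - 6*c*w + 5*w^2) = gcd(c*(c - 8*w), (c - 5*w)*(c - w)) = 1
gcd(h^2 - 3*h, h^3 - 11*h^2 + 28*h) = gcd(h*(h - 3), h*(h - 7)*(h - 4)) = h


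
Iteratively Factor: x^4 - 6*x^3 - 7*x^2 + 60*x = (x - 5)*(x^3 - x^2 - 12*x) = (x - 5)*(x + 3)*(x^2 - 4*x) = x*(x - 5)*(x + 3)*(x - 4)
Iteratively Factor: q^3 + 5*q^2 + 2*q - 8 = (q + 4)*(q^2 + q - 2) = (q + 2)*(q + 4)*(q - 1)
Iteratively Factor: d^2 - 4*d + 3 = (d - 1)*(d - 3)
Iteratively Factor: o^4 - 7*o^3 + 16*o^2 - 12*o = (o - 2)*(o^3 - 5*o^2 + 6*o) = (o - 3)*(o - 2)*(o^2 - 2*o) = o*(o - 3)*(o - 2)*(o - 2)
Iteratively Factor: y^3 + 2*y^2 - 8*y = (y - 2)*(y^2 + 4*y) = y*(y - 2)*(y + 4)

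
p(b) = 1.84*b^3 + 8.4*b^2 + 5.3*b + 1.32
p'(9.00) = 603.62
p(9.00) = 2070.78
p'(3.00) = 105.38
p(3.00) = 142.50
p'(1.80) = 53.42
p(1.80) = 48.81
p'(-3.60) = 16.36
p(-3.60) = 5.26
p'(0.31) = 11.04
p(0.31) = 3.83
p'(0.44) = 13.76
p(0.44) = 5.43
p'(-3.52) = 14.56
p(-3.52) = 6.49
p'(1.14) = 31.63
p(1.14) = 21.00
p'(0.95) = 26.24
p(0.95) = 15.51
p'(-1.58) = -7.46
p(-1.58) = 6.66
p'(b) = 5.52*b^2 + 16.8*b + 5.3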